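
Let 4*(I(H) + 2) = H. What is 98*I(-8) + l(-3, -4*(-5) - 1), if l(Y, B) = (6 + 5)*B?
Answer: -183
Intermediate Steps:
I(H) = -2 + H/4
l(Y, B) = 11*B
98*I(-8) + l(-3, -4*(-5) - 1) = 98*(-2 + (1/4)*(-8)) + 11*(-4*(-5) - 1) = 98*(-2 - 2) + 11*(20 - 1) = 98*(-4) + 11*19 = -392 + 209 = -183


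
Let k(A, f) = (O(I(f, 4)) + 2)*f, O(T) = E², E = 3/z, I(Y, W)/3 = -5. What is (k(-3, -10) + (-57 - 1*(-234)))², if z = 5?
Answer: 588289/25 ≈ 23532.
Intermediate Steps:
I(Y, W) = -15 (I(Y, W) = 3*(-5) = -15)
E = ⅗ (E = 3/5 = 3*(⅕) = ⅗ ≈ 0.60000)
O(T) = 9/25 (O(T) = (⅗)² = 9/25)
k(A, f) = 59*f/25 (k(A, f) = (9/25 + 2)*f = 59*f/25)
(k(-3, -10) + (-57 - 1*(-234)))² = ((59/25)*(-10) + (-57 - 1*(-234)))² = (-118/5 + (-57 + 234))² = (-118/5 + 177)² = (767/5)² = 588289/25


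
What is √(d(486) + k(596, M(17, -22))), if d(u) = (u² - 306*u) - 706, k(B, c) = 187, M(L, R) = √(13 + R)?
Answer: √86961 ≈ 294.89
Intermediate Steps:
d(u) = -706 + u² - 306*u
√(d(486) + k(596, M(17, -22))) = √((-706 + 486² - 306*486) + 187) = √((-706 + 236196 - 148716) + 187) = √(86774 + 187) = √86961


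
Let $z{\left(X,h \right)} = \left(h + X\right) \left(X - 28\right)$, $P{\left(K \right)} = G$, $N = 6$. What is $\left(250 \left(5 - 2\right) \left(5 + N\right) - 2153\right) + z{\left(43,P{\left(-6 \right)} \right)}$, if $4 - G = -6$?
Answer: $6892$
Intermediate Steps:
$G = 10$ ($G = 4 - -6 = 4 + 6 = 10$)
$P{\left(K \right)} = 10$
$z{\left(X,h \right)} = \left(-28 + X\right) \left(X + h\right)$ ($z{\left(X,h \right)} = \left(X + h\right) \left(-28 + X\right) = \left(-28 + X\right) \left(X + h\right)$)
$\left(250 \left(5 - 2\right) \left(5 + N\right) - 2153\right) + z{\left(43,P{\left(-6 \right)} \right)} = \left(250 \left(5 - 2\right) \left(5 + 6\right) - 2153\right) + \left(43^{2} - 1204 - 280 + 43 \cdot 10\right) = \left(250 \cdot 3 \cdot 11 - 2153\right) + \left(1849 - 1204 - 280 + 430\right) = \left(250 \cdot 33 - 2153\right) + 795 = \left(8250 - 2153\right) + 795 = 6097 + 795 = 6892$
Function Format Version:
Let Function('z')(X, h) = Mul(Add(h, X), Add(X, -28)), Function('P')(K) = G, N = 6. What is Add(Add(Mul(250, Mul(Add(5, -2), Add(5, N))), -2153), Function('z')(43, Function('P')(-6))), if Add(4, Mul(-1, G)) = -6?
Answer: 6892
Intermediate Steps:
G = 10 (G = Add(4, Mul(-1, -6)) = Add(4, 6) = 10)
Function('P')(K) = 10
Function('z')(X, h) = Mul(Add(-28, X), Add(X, h)) (Function('z')(X, h) = Mul(Add(X, h), Add(-28, X)) = Mul(Add(-28, X), Add(X, h)))
Add(Add(Mul(250, Mul(Add(5, -2), Add(5, N))), -2153), Function('z')(43, Function('P')(-6))) = Add(Add(Mul(250, Mul(Add(5, -2), Add(5, 6))), -2153), Add(Pow(43, 2), Mul(-28, 43), Mul(-28, 10), Mul(43, 10))) = Add(Add(Mul(250, Mul(3, 11)), -2153), Add(1849, -1204, -280, 430)) = Add(Add(Mul(250, 33), -2153), 795) = Add(Add(8250, -2153), 795) = Add(6097, 795) = 6892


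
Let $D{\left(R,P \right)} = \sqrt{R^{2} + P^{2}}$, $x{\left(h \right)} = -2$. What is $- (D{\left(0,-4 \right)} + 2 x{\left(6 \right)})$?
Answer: $0$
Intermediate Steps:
$D{\left(R,P \right)} = \sqrt{P^{2} + R^{2}}$
$- (D{\left(0,-4 \right)} + 2 x{\left(6 \right)}) = - (\sqrt{\left(-4\right)^{2} + 0^{2}} + 2 \left(-2\right)) = - (\sqrt{16 + 0} - 4) = - (\sqrt{16} - 4) = - (4 - 4) = \left(-1\right) 0 = 0$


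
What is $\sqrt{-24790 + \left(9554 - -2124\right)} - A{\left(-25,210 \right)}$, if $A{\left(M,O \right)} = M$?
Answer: $25 + 2 i \sqrt{3278} \approx 25.0 + 114.51 i$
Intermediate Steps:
$\sqrt{-24790 + \left(9554 - -2124\right)} - A{\left(-25,210 \right)} = \sqrt{-24790 + \left(9554 - -2124\right)} - -25 = \sqrt{-24790 + \left(9554 + 2124\right)} + 25 = \sqrt{-24790 + 11678} + 25 = \sqrt{-13112} + 25 = 2 i \sqrt{3278} + 25 = 25 + 2 i \sqrt{3278}$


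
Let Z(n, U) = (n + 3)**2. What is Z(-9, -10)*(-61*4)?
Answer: -8784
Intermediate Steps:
Z(n, U) = (3 + n)**2
Z(-9, -10)*(-61*4) = (3 - 9)**2*(-61*4) = (-6)**2*(-244) = 36*(-244) = -8784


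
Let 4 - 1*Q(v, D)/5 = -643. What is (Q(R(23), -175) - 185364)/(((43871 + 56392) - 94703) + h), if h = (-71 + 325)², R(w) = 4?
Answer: -182129/70076 ≈ -2.5990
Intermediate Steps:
h = 64516 (h = 254² = 64516)
Q(v, D) = 3235 (Q(v, D) = 20 - 5*(-643) = 20 + 3215 = 3235)
(Q(R(23), -175) - 185364)/(((43871 + 56392) - 94703) + h) = (3235 - 185364)/(((43871 + 56392) - 94703) + 64516) = -182129/((100263 - 94703) + 64516) = -182129/(5560 + 64516) = -182129/70076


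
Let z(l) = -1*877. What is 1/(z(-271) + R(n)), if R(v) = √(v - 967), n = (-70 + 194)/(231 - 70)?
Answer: -141197/123985332 - I*√25045643/123985332 ≈ -0.0011388 - 4.0364e-5*I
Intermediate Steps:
z(l) = -877
n = 124/161 ≈ 0.77019
R(v) = √(-967 + v)
1/(z(-271) + R(n)) = 1/(-877 + √(-967 + 124/161)) = 1/(-877 + √(-155563/161)) = 1/(-877 + I*√25045643/161)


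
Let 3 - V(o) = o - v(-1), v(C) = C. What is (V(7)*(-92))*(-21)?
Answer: -9660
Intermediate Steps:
V(o) = 2 - o (V(o) = 3 - (o - 1*(-1)) = 3 - (o + 1) = 3 - (1 + o) = 3 + (-1 - o) = 2 - o)
(V(7)*(-92))*(-21) = ((2 - 1*7)*(-92))*(-21) = ((2 - 7)*(-92))*(-21) = -5*(-92)*(-21) = 460*(-21) = -9660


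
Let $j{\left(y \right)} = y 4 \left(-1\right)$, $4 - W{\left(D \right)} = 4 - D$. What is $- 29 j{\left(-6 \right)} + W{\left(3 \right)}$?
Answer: $-693$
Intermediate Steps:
$W{\left(D \right)} = D$ ($W{\left(D \right)} = 4 - \left(4 - D\right) = 4 + \left(-4 + D\right) = D$)
$j{\left(y \right)} = - 4 y$ ($j{\left(y \right)} = 4 y \left(-1\right) = - 4 y$)
$- 29 j{\left(-6 \right)} + W{\left(3 \right)} = - 29 \left(\left(-4\right) \left(-6\right)\right) + 3 = \left(-29\right) 24 + 3 = -696 + 3 = -693$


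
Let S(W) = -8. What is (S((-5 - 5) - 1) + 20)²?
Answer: 144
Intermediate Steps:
(S((-5 - 5) - 1) + 20)² = (-8 + 20)² = 12² = 144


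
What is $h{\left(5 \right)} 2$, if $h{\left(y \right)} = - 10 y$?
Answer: $-100$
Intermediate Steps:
$h{\left(5 \right)} 2 = \left(-10\right) 5 \cdot 2 = \left(-50\right) 2 = -100$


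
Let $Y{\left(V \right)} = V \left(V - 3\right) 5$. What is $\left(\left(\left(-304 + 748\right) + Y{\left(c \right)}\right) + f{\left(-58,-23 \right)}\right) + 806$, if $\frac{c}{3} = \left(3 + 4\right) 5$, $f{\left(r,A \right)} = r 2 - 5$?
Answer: $54679$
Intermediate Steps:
$f{\left(r,A \right)} = -5 + 2 r$ ($f{\left(r,A \right)} = 2 r - 5 = -5 + 2 r$)
$c = 105$ ($c = 3 \left(3 + 4\right) 5 = 3 \cdot 7 \cdot 5 = 3 \cdot 35 = 105$)
$Y{\left(V \right)} = 5 V \left(-3 + V\right)$ ($Y{\left(V \right)} = V \left(-3 + V\right) 5 = 5 V \left(-3 + V\right)$)
$\left(\left(\left(-304 + 748\right) + Y{\left(c \right)}\right) + f{\left(-58,-23 \right)}\right) + 806 = \left(\left(\left(-304 + 748\right) + 5 \cdot 105 \left(-3 + 105\right)\right) + \left(-5 + 2 \left(-58\right)\right)\right) + 806 = \left(\left(444 + 5 \cdot 105 \cdot 102\right) - 121\right) + 806 = \left(\left(444 + 53550\right) - 121\right) + 806 = \left(53994 - 121\right) + 806 = 53873 + 806 = 54679$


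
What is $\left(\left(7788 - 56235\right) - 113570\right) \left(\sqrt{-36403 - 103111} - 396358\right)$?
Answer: $64216734086 - 162017 i \sqrt{139514} \approx 6.4217 \cdot 10^{10} - 6.0516 \cdot 10^{7} i$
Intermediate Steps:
$\left(\left(7788 - 56235\right) - 113570\right) \left(\sqrt{-36403 - 103111} - 396358\right) = \left(-48447 - 113570\right) \left(\sqrt{-139514} - 396358\right) = - 162017 \left(i \sqrt{139514} - 396358\right) = - 162017 \left(-396358 + i \sqrt{139514}\right) = 64216734086 - 162017 i \sqrt{139514}$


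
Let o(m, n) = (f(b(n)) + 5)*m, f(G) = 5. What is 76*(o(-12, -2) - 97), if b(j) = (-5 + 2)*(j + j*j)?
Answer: -16492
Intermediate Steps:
b(j) = -3*j - 3*j² (b(j) = -3*(j + j²) = -3*j - 3*j²)
o(m, n) = 10*m (o(m, n) = (5 + 5)*m = 10*m)
76*(o(-12, -2) - 97) = 76*(10*(-12) - 97) = 76*(-120 - 97) = 76*(-217) = -16492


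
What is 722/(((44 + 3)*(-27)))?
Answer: -722/1269 ≈ -0.56895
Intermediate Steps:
722/(((44 + 3)*(-27))) = 722/((47*(-27))) = 722/(-1269) = 722*(-1/1269) = -722/1269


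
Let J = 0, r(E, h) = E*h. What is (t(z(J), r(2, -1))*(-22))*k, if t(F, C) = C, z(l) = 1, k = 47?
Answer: 2068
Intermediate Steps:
(t(z(J), r(2, -1))*(-22))*k = ((2*(-1))*(-22))*47 = -2*(-22)*47 = 44*47 = 2068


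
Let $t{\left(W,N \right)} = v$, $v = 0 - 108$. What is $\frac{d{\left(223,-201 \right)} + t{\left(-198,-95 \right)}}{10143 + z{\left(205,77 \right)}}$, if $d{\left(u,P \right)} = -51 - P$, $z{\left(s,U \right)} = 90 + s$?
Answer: $\frac{21}{5219} \approx 0.0040238$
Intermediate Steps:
$v = -108$ ($v = 0 - 108 = -108$)
$t{\left(W,N \right)} = -108$
$\frac{d{\left(223,-201 \right)} + t{\left(-198,-95 \right)}}{10143 + z{\left(205,77 \right)}} = \frac{\left(-51 - -201\right) - 108}{10143 + \left(90 + 205\right)} = \frac{\left(-51 + 201\right) - 108}{10143 + 295} = \frac{150 - 108}{10438} = 42 \cdot \frac{1}{10438} = \frac{21}{5219}$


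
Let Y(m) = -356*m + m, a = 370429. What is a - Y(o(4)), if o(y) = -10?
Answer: 366879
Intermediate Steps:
Y(m) = -355*m
a - Y(o(4)) = 370429 - (-355)*(-10) = 370429 - 1*3550 = 370429 - 3550 = 366879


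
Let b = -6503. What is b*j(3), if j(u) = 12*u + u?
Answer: -253617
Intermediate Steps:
j(u) = 13*u
b*j(3) = -84539*3 = -6503*39 = -253617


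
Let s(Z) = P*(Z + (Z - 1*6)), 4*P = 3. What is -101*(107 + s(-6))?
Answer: -18887/2 ≈ -9443.5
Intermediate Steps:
P = 3/4 (P = (1/4)*3 = 3/4 ≈ 0.75000)
s(Z) = -9/2 + 3*Z/2 (s(Z) = 3*(Z + (Z - 1*6))/4 = 3*(Z + (Z - 6))/4 = 3*(Z + (-6 + Z))/4 = 3*(-6 + 2*Z)/4 = -9/2 + 3*Z/2)
-101*(107 + s(-6)) = -101*(107 + (-9/2 + (3/2)*(-6))) = -101*(107 + (-9/2 - 9)) = -101*(107 - 27/2) = -101*187/2 = -18887/2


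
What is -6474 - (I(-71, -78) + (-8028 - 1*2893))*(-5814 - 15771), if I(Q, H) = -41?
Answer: -236621244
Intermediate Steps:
-6474 - (I(-71, -78) + (-8028 - 1*2893))*(-5814 - 15771) = -6474 - (-41 + (-8028 - 1*2893))*(-5814 - 15771) = -6474 - (-41 + (-8028 - 2893))*(-21585) = -6474 - (-41 - 10921)*(-21585) = -6474 - (-10962)*(-21585) = -6474 - 1*236614770 = -6474 - 236614770 = -236621244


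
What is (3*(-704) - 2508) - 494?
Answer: -5114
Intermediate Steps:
(3*(-704) - 2508) - 494 = (-2112 - 2508) - 494 = -4620 - 494 = -5114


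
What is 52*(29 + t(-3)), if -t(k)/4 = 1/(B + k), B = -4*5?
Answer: 34892/23 ≈ 1517.0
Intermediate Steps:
B = -20
t(k) = -4/(-20 + k)
52*(29 + t(-3)) = 52*(29 - 4/(-20 - 3)) = 52*(29 - 4/(-23)) = 52*(29 - 4*(-1/23)) = 52*(29 + 4/23) = 52*(671/23) = 34892/23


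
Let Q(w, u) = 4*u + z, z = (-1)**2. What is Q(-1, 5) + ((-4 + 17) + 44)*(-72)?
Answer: -4083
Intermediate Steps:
z = 1
Q(w, u) = 1 + 4*u (Q(w, u) = 4*u + 1 = 1 + 4*u)
Q(-1, 5) + ((-4 + 17) + 44)*(-72) = (1 + 4*5) + ((-4 + 17) + 44)*(-72) = (1 + 20) + (13 + 44)*(-72) = 21 + 57*(-72) = 21 - 4104 = -4083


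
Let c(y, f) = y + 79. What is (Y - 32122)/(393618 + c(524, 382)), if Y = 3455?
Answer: -28667/394221 ≈ -0.072718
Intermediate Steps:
c(y, f) = 79 + y
(Y - 32122)/(393618 + c(524, 382)) = (3455 - 32122)/(393618 + (79 + 524)) = -28667/(393618 + 603) = -28667/394221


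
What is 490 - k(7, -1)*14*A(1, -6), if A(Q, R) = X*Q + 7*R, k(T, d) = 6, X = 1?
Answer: 3934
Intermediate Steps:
A(Q, R) = Q + 7*R (A(Q, R) = 1*Q + 7*R = Q + 7*R)
490 - k(7, -1)*14*A(1, -6) = 490 - 6*14*(1 + 7*(-6)) = 490 - 84*(1 - 42) = 490 - 84*(-41) = 490 - 1*(-3444) = 490 + 3444 = 3934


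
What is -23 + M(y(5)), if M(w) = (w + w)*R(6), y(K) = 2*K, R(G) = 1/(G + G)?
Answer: -64/3 ≈ -21.333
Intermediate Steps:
R(G) = 1/(2*G)
M(w) = w/6 (M(w) = (w + w)*((½)/6) = (2*w)*((½)*(⅙)) = (2*w)*(1/12) = w/6)
-23 + M(y(5)) = -23 + (2*5)/6 = -23 + (⅙)*10 = -23 + 5/3 = -64/3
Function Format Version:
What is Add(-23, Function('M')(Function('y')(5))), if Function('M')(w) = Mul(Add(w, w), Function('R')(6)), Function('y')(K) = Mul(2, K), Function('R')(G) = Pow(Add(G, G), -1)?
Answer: Rational(-64, 3) ≈ -21.333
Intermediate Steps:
Function('R')(G) = Mul(Rational(1, 2), Pow(G, -1)) (Function('R')(G) = Pow(Mul(2, G), -1) = Mul(Rational(1, 2), Pow(G, -1)))
Function('M')(w) = Mul(Rational(1, 6), w) (Function('M')(w) = Mul(Add(w, w), Mul(Rational(1, 2), Pow(6, -1))) = Mul(Mul(2, w), Mul(Rational(1, 2), Rational(1, 6))) = Mul(Mul(2, w), Rational(1, 12)) = Mul(Rational(1, 6), w))
Add(-23, Function('M')(Function('y')(5))) = Add(-23, Mul(Rational(1, 6), Mul(2, 5))) = Add(-23, Mul(Rational(1, 6), 10)) = Add(-23, Rational(5, 3)) = Rational(-64, 3)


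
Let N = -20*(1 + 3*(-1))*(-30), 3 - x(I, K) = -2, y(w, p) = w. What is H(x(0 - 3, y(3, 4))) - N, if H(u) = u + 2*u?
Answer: 1215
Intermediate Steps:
x(I, K) = 5 (x(I, K) = 3 - 1*(-2) = 3 + 2 = 5)
H(u) = 3*u
N = -1200 (N = -20*(1 - 3)*(-30) = -20*(-2)*(-30) = 40*(-30) = -1200)
H(x(0 - 3, y(3, 4))) - N = 3*5 - 1*(-1200) = 15 + 1200 = 1215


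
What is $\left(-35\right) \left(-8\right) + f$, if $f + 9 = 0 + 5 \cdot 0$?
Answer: $271$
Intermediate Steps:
$f = -9$ ($f = -9 + \left(0 + 5 \cdot 0\right) = -9 + \left(0 + 0\right) = -9 + 0 = -9$)
$\left(-35\right) \left(-8\right) + f = \left(-35\right) \left(-8\right) - 9 = 280 - 9 = 271$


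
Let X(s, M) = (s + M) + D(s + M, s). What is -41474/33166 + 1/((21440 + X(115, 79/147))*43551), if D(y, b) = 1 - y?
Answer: -2766247635112/2212117691679 ≈ -1.2505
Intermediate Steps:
X(s, M) = 1 (X(s, M) = (s + M) + (1 - (s + M)) = (M + s) + (1 - (M + s)) = (M + s) + (1 + (-M - s)) = (M + s) + (1 - M - s) = 1)
-41474/33166 + 1/((21440 + X(115, 79/147))*43551) = -41474/33166 + 1/((21440 + 1)*43551) = -41474*1/33166 + (1/43551)/21441 = -20737/16583 + (1/21441)*(1/43551) = -20737/16583 + 1/933776991 = -2766247635112/2212117691679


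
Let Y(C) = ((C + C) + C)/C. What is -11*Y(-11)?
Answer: -33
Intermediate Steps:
Y(C) = 3 (Y(C) = (2*C + C)/C = (3*C)/C = 3)
-11*Y(-11) = -11*3 = -33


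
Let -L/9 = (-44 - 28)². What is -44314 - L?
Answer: 2342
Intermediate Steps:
L = -46656 (L = -9*(-44 - 28)² = -9*(-72)² = -9*5184 = -46656)
-44314 - L = -44314 - 1*(-46656) = -44314 + 46656 = 2342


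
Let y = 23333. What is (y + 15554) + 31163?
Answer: 70050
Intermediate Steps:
(y + 15554) + 31163 = (23333 + 15554) + 31163 = 38887 + 31163 = 70050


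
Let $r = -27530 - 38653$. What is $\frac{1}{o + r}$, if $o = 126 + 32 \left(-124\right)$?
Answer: $- \frac{1}{70025} \approx -1.4281 \cdot 10^{-5}$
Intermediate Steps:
$r = -66183$
$o = -3842$ ($o = 126 - 3968 = -3842$)
$\frac{1}{o + r} = \frac{1}{-3842 - 66183} = \frac{1}{-70025} = - \frac{1}{70025}$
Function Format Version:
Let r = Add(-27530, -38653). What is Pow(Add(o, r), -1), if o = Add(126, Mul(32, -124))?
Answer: Rational(-1, 70025) ≈ -1.4281e-5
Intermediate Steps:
r = -66183
o = -3842 (o = Add(126, -3968) = -3842)
Pow(Add(o, r), -1) = Pow(Add(-3842, -66183), -1) = Pow(-70025, -1) = Rational(-1, 70025)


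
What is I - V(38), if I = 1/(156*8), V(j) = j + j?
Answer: -94847/1248 ≈ -75.999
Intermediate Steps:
V(j) = 2*j
I = 1/1248 ≈ 0.00080128
I - V(38) = 1/1248 - 2*38 = 1/1248 - 1*76 = 1/1248 - 76 = -94847/1248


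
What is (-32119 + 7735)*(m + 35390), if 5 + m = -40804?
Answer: 132136896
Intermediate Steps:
m = -40809 (m = -5 - 40804 = -40809)
(-32119 + 7735)*(m + 35390) = (-32119 + 7735)*(-40809 + 35390) = -24384*(-5419) = 132136896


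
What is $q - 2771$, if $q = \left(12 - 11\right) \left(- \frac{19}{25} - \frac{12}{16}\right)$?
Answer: $- \frac{277251}{100} \approx -2772.5$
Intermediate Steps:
$q = - \frac{151}{100}$ ($q = \left(12 - 11\right) \left(\left(-19\right) \frac{1}{25} - \frac{3}{4}\right) = 1 \left(- \frac{19}{25} - \frac{3}{4}\right) = 1 \left(- \frac{151}{100}\right) = - \frac{151}{100} \approx -1.51$)
$q - 2771 = - \frac{151}{100} - 2771 = - \frac{277251}{100}$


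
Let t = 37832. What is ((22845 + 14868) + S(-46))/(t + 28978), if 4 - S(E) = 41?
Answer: 18838/33405 ≈ 0.56393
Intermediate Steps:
S(E) = -37 (S(E) = 4 - 1*41 = 4 - 41 = -37)
((22845 + 14868) + S(-46))/(t + 28978) = ((22845 + 14868) - 37)/(37832 + 28978) = (37713 - 37)/66810 = 37676*(1/66810) = 18838/33405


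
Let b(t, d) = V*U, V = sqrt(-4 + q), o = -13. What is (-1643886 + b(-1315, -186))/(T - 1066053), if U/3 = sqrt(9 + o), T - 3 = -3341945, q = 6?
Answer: 1643886/4407995 - 6*I*sqrt(2)/4407995 ≈ 0.37293 - 1.925e-6*I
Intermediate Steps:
T = -3341942 (T = 3 - 3341945 = -3341942)
V = sqrt(2) (V = sqrt(-4 + 6) = sqrt(2) ≈ 1.4142)
U = 6*I (U = 3*sqrt(9 - 13) = 3*sqrt(-4) = 3*(2*I) = 6*I ≈ 6.0*I)
b(t, d) = 6*I*sqrt(2) (b(t, d) = sqrt(2)*(6*I) = 6*I*sqrt(2))
(-1643886 + b(-1315, -186))/(T - 1066053) = (-1643886 + 6*I*sqrt(2))/(-3341942 - 1066053) = (-1643886 + 6*I*sqrt(2))/(-4407995) = (-1643886 + 6*I*sqrt(2))*(-1/4407995) = 1643886/4407995 - 6*I*sqrt(2)/4407995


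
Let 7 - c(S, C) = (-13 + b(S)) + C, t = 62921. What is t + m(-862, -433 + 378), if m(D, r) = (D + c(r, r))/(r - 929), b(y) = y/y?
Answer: 15478763/246 ≈ 62922.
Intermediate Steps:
b(y) = 1
c(S, C) = 19 - C (c(S, C) = 7 - ((-13 + 1) + C) = 7 - (-12 + C) = 7 + (12 - C) = 19 - C)
m(D, r) = (19 + D - r)/(-929 + r) (m(D, r) = (D + (19 - r))/(r - 929) = (19 + D - r)/(-929 + r))
t + m(-862, -433 + 378) = 62921 + (19 - 862 - (-433 + 378))/(-929 + (-433 + 378)) = 62921 + (19 - 862 - 1*(-55))/(-929 - 55) = 62921 + (19 - 862 + 55)/(-984) = 62921 - 1/984*(-788) = 62921 + 197/246 = 15478763/246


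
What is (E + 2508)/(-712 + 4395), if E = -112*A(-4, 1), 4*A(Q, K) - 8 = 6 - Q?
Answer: 2004/3683 ≈ 0.54412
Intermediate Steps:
A(Q, K) = 7/2 - Q/4 (A(Q, K) = 2 + (6 - Q)/4 = 2 + (3/2 - Q/4) = 7/2 - Q/4)
E = -504 (E = -112*(7/2 - ¼*(-4)) = -112*(7/2 + 1) = -112*9/2 = -504)
(E + 2508)/(-712 + 4395) = (-504 + 2508)/(-712 + 4395) = 2004/3683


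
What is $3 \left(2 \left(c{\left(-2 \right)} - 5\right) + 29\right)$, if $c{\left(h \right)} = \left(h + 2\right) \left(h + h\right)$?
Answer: $57$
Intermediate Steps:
$c{\left(h \right)} = 2 h \left(2 + h\right)$ ($c{\left(h \right)} = \left(2 + h\right) 2 h = 2 h \left(2 + h\right)$)
$3 \left(2 \left(c{\left(-2 \right)} - 5\right) + 29\right) = 3 \left(2 \left(2 \left(-2\right) \left(2 - 2\right) - 5\right) + 29\right) = 3 \left(2 \left(2 \left(-2\right) 0 - 5\right) + 29\right) = 3 \left(2 \left(0 - 5\right) + 29\right) = 3 \left(2 \left(-5\right) + 29\right) = 3 \left(-10 + 29\right) = 3 \cdot 19 = 57$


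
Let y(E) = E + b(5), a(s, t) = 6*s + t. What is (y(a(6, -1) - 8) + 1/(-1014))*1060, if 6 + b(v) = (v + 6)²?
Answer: 76313110/507 ≈ 1.5052e+5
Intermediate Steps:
a(s, t) = t + 6*s
b(v) = -6 + (6 + v)² (b(v) = -6 + (v + 6)² = -6 + (6 + v)²)
y(E) = 115 + E (y(E) = E + (-6 + (6 + 5)²) = E + (-6 + 11²) = E + (-6 + 121) = E + 115 = 115 + E)
(y(a(6, -1) - 8) + 1/(-1014))*1060 = ((115 + ((-1 + 6*6) - 8)) + 1/(-1014))*1060 = ((115 + ((-1 + 36) - 8)) - 1/1014)*1060 = ((115 + (35 - 8)) - 1/1014)*1060 = ((115 + 27) - 1/1014)*1060 = (142 - 1/1014)*1060 = (143987/1014)*1060 = 76313110/507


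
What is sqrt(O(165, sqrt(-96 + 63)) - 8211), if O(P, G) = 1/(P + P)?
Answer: I*sqrt(894177570)/330 ≈ 90.615*I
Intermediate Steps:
O(P, G) = 1/(2*P)
sqrt(O(165, sqrt(-96 + 63)) - 8211) = sqrt((1/2)/165 - 8211) = sqrt((1/2)*(1/165) - 8211) = sqrt(1/330 - 8211) = sqrt(-2709629/330) = I*sqrt(894177570)/330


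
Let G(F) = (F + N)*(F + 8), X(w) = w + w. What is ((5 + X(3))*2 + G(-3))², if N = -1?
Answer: 4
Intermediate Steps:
X(w) = 2*w
G(F) = (-1 + F)*(8 + F) (G(F) = (F - 1)*(F + 8) = (-1 + F)*(8 + F))
((5 + X(3))*2 + G(-3))² = ((5 + 2*3)*2 + (-8 + (-3)² + 7*(-3)))² = ((5 + 6)*2 + (-8 + 9 - 21))² = (11*2 - 20)² = (22 - 20)² = 2² = 4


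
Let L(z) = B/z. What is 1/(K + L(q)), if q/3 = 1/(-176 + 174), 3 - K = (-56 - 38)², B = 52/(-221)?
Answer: -51/450475 ≈ -0.00011321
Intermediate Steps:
B = -4/17 (B = 52*(-1/221) = -4/17 ≈ -0.23529)
K = -8833 (K = 3 - (-56 - 38)² = 3 - 1*(-94)² = 3 - 1*8836 = 3 - 8836 = -8833)
q = -3/2 (q = 3/(-176 + 174) = 3/(-2) = 3*(-½) = -3/2 ≈ -1.5000)
L(z) = -4/(17*z)
1/(K + L(q)) = 1/(-8833 - 4/(17*(-3/2))) = 1/(-8833 - 4/17*(-⅔)) = 1/(-8833 + 8/51) = 1/(-450475/51) = -51/450475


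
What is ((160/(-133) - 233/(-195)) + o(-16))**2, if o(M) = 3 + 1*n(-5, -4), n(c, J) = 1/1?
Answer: 10718253841/672624225 ≈ 15.935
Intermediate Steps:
n(c, J) = 1
o(M) = 4 (o(M) = 3 + 1*1 = 3 + 1 = 4)
((160/(-133) - 233/(-195)) + o(-16))**2 = ((160/(-133) - 233/(-195)) + 4)**2 = ((160*(-1/133) - 233*(-1/195)) + 4)**2 = ((-160/133 + 233/195) + 4)**2 = (-211/25935 + 4)**2 = (103529/25935)**2 = 10718253841/672624225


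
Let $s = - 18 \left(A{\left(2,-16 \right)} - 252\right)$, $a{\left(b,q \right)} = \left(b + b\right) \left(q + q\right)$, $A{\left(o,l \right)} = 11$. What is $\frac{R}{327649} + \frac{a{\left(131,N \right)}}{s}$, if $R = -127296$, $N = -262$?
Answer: $- \frac{22767242980}{710670681} \approx -32.036$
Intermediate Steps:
$a{\left(b,q \right)} = 4 b q$ ($a{\left(b,q \right)} = 2 b 2 q = 4 b q$)
$s = 4338$ ($s = - 18 \left(11 - 252\right) = \left(-18\right) \left(-241\right) = 4338$)
$\frac{R}{327649} + \frac{a{\left(131,N \right)}}{s} = - \frac{127296}{327649} + \frac{4 \cdot 131 \left(-262\right)}{4338} = \left(-127296\right) \frac{1}{327649} - \frac{68644}{2169} = - \frac{127296}{327649} - \frac{68644}{2169} = - \frac{22767242980}{710670681}$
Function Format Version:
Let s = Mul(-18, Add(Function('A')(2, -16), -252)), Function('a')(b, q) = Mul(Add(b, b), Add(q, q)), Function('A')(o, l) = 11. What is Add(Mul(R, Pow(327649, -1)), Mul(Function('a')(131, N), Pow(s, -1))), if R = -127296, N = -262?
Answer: Rational(-22767242980, 710670681) ≈ -32.036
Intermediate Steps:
Function('a')(b, q) = Mul(4, b, q) (Function('a')(b, q) = Mul(Mul(2, b), Mul(2, q)) = Mul(4, b, q))
s = 4338 (s = Mul(-18, Add(11, -252)) = Mul(-18, -241) = 4338)
Add(Mul(R, Pow(327649, -1)), Mul(Function('a')(131, N), Pow(s, -1))) = Add(Mul(-127296, Pow(327649, -1)), Mul(Mul(4, 131, -262), Pow(4338, -1))) = Add(Mul(-127296, Rational(1, 327649)), Mul(-137288, Rational(1, 4338))) = Add(Rational(-127296, 327649), Rational(-68644, 2169)) = Rational(-22767242980, 710670681)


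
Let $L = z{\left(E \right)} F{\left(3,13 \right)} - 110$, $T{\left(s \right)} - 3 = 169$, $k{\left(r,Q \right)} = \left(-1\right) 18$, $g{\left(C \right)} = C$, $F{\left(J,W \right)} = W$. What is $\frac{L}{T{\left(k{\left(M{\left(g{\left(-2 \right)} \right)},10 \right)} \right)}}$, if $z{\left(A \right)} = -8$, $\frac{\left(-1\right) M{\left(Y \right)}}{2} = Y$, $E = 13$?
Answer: $- \frac{107}{86} \approx -1.2442$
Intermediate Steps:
$M{\left(Y \right)} = - 2 Y$
$k{\left(r,Q \right)} = -18$
$T{\left(s \right)} = 172$ ($T{\left(s \right)} = 3 + 169 = 172$)
$L = -214$ ($L = \left(-8\right) 13 - 110 = -104 - 110 = -214$)
$\frac{L}{T{\left(k{\left(M{\left(g{\left(-2 \right)} \right)},10 \right)} \right)}} = - \frac{214}{172} = \left(-214\right) \frac{1}{172} = - \frac{107}{86}$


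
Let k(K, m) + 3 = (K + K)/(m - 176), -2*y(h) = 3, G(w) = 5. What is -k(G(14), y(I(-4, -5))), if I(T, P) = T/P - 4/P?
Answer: 217/71 ≈ 3.0563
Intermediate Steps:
I(T, P) = -4/P + T/P
y(h) = -3/2 (y(h) = -½*3 = -3/2)
k(K, m) = -3 + 2*K/(-176 + m) (k(K, m) = -3 + (K + K)/(m - 176) = -3 + (2*K)/(-176 + m) = -3 + 2*K/(-176 + m))
-k(G(14), y(I(-4, -5))) = -(528 - 3*(-3/2) + 2*5)/(-176 - 3/2) = -(528 + 9/2 + 10)/(-355/2) = -(-2)*1085/(355*2) = -1*(-217/71) = 217/71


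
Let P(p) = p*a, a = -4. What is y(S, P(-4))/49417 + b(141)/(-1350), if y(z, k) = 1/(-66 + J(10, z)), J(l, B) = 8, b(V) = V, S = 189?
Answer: -33677798/322445925 ≈ -0.10444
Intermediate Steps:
P(p) = -4*p (P(p) = p*(-4) = -4*p)
y(z, k) = -1/58 (y(z, k) = 1/(-66 + 8) = 1/(-58) = -1/58)
y(S, P(-4))/49417 + b(141)/(-1350) = -1/58/49417 + 141/(-1350) = -1/58*1/49417 + 141*(-1/1350) = -1/2866186 - 47/450 = -33677798/322445925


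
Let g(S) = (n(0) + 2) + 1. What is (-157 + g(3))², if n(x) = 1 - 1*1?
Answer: 23716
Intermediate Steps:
n(x) = 0 (n(x) = 1 - 1 = 0)
g(S) = 3 (g(S) = (0 + 2) + 1 = 2 + 1 = 3)
(-157 + g(3))² = (-157 + 3)² = (-154)² = 23716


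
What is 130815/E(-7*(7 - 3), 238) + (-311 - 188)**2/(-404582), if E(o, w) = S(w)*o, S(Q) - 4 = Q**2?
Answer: -223938418237/320862655904 ≈ -0.69793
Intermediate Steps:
S(Q) = 4 + Q**2
E(o, w) = o*(4 + w**2) (E(o, w) = (4 + w**2)*o = o*(4 + w**2))
130815/E(-7*(7 - 3), 238) + (-311 - 188)**2/(-404582) = 130815/(((-7*(7 - 3))*(4 + 238**2))) + (-311 - 188)**2/(-404582) = 130815/(((-7*4)*(4 + 56644))) + (-499)**2*(-1/404582) = 130815/((-28*56648)) + 249001*(-1/404582) = 130815/(-1586144) - 249001/404582 = 130815*(-1/1586144) - 249001/404582 = -130815/1586144 - 249001/404582 = -223938418237/320862655904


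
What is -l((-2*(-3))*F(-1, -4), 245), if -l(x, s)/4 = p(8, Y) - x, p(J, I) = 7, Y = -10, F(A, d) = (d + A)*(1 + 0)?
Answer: 148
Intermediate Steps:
F(A, d) = A + d (F(A, d) = (A + d)*1 = A + d)
l(x, s) = -28 + 4*x (l(x, s) = -4*(7 - x) = -28 + 4*x)
-l((-2*(-3))*F(-1, -4), 245) = -(-28 + 4*((-2*(-3))*(-1 - 4))) = -(-28 + 4*(6*(-5))) = -(-28 + 4*(-30)) = -(-28 - 120) = -1*(-148) = 148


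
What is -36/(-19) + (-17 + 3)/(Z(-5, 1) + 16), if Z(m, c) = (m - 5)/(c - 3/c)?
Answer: 70/57 ≈ 1.2281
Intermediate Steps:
Z(m, c) = (-5 + m)/(c - 3/c)
-36/(-19) + (-17 + 3)/(Z(-5, 1) + 16) = -36/(-19) + (-17 + 3)/(1*(-5 - 5)/(-3 + 1²) + 16) = -36*(-1/19) - 14/(1*(-10)/(-3 + 1) + 16) = 36/19 - 14/(1*(-10)/(-2) + 16) = 36/19 - 14/(1*(-½)*(-10) + 16) = 36/19 - 14/(5 + 16) = 36/19 - 14/21 = 36/19 - 14*1/21 = 36/19 - ⅔ = 70/57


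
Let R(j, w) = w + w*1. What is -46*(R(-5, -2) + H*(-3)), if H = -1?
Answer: 46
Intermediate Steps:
R(j, w) = 2*w (R(j, w) = w + w = 2*w)
-46*(R(-5, -2) + H*(-3)) = -46*(2*(-2) - 1*(-3)) = -46*(-4 + 3) = -46*(-1) = 46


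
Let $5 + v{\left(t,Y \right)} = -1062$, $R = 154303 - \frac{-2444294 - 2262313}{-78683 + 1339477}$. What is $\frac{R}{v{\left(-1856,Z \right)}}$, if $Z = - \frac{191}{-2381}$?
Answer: $- \frac{194549003189}{1345267198} \approx -144.62$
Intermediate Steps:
$Z = \frac{191}{2381}$ ($Z = \left(-191\right) \left(- \frac{1}{2381}\right) = \frac{191}{2381} \approx 0.080218$)
$R = \frac{194549003189}{1260794}$ ($R = 154303 - - \frac{4706607}{1260794} = 154303 + \frac{4706607}{1260794} = \frac{194549003189}{1260794} \approx 1.5431 \cdot 10^{5}$)
$v{\left(t,Y \right)} = -1067$ ($v{\left(t,Y \right)} = -5 - 1062 = -1067$)
$\frac{R}{v{\left(-1856,Z \right)}} = \frac{194549003189}{1260794 \left(-1067\right)} = \frac{194549003189}{1260794} \left(- \frac{1}{1067}\right) = - \frac{194549003189}{1345267198}$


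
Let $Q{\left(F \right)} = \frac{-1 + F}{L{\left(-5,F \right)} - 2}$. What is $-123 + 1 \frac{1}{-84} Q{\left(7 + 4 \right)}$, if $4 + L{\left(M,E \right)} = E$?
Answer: $- \frac{5167}{42} \approx -123.02$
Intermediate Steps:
$L{\left(M,E \right)} = -4 + E$
$Q{\left(F \right)} = \frac{-1 + F}{-6 + F}$ ($Q{\left(F \right)} = \frac{-1 + F}{\left(-4 + F\right) - 2} = \frac{-1 + F}{-6 + F}$)
$-123 + 1 \frac{1}{-84} Q{\left(7 + 4 \right)} = -123 + 1 \frac{1}{-84} \frac{-1 + \left(7 + 4\right)}{-6 + \left(7 + 4\right)} = -123 + 1 \left(- \frac{1}{84}\right) \frac{-1 + 11}{-6 + 11} = -123 - \frac{\frac{1}{5} \cdot 10}{84} = -123 - \frac{1}{42} = - \frac{5167}{42}$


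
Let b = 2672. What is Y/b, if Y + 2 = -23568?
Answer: -11785/1336 ≈ -8.8211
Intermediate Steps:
Y = -23570 (Y = -2 - 23568 = -23570)
Y/b = -23570/2672 = -23570*1/2672 = -11785/1336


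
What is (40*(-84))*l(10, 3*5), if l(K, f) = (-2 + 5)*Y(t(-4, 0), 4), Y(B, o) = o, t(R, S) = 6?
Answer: -40320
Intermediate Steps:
l(K, f) = 12 (l(K, f) = (-2 + 5)*4 = 3*4 = 12)
(40*(-84))*l(10, 3*5) = (40*(-84))*12 = -3360*12 = -40320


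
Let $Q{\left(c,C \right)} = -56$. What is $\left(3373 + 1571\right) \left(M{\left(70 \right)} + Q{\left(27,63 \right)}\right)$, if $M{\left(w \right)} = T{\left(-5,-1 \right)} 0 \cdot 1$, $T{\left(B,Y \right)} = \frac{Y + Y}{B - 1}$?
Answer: $-276864$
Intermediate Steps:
$T{\left(B,Y \right)} = \frac{2 Y}{-1 + B}$
$M{\left(w \right)} = 0$ ($M{\left(w \right)} = 2 \left(-1\right) \frac{1}{-1 - 5} \cdot 0 \cdot 1 = 2 \left(-1\right) \frac{1}{-6} \cdot 0 \cdot 1 = 2 \left(-1\right) \left(- \frac{1}{6}\right) 0 \cdot 1 = \frac{1}{3} \cdot 0 \cdot 1 = 0 \cdot 1 = 0$)
$\left(3373 + 1571\right) \left(M{\left(70 \right)} + Q{\left(27,63 \right)}\right) = \left(3373 + 1571\right) \left(0 - 56\right) = 4944 \left(-56\right) = -276864$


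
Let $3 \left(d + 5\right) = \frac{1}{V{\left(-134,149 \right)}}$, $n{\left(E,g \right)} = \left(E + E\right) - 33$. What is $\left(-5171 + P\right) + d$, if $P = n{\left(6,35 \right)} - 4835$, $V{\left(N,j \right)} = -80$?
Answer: $- \frac{2407681}{240} \approx -10032.0$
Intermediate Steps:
$n{\left(E,g \right)} = -33 + 2 E$ ($n{\left(E,g \right)} = 2 E - 33 = -33 + 2 E$)
$P = -4856$ ($P = \left(-33 + 2 \cdot 6\right) - 4835 = \left(-33 + 12\right) - 4835 = -21 - 4835 = -4856$)
$d = - \frac{1201}{240}$ ($d = -5 + \frac{1}{3 \left(-80\right)} = -5 + \frac{1}{3} \left(- \frac{1}{80}\right) = -5 - \frac{1}{240} = - \frac{1201}{240} \approx -5.0042$)
$\left(-5171 + P\right) + d = \left(-5171 - 4856\right) - \frac{1201}{240} = -10027 - \frac{1201}{240} = - \frac{2407681}{240}$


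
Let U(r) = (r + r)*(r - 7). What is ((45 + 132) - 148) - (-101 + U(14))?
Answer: -66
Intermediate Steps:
U(r) = 2*r*(-7 + r) (U(r) = (2*r)*(-7 + r) = 2*r*(-7 + r))
((45 + 132) - 148) - (-101 + U(14)) = ((45 + 132) - 148) - (-101 + 2*14*(-7 + 14)) = (177 - 148) - (-101 + 2*14*7) = 29 - (-101 + 196) = 29 - 1*95 = 29 - 95 = -66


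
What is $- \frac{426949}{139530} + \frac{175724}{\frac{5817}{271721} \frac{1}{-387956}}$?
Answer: $- \frac{287185059518786916117}{90182890} \approx -3.1845 \cdot 10^{12}$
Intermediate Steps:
$- \frac{426949}{139530} + \frac{175724}{\frac{5817}{271721} \frac{1}{-387956}} = \left(-426949\right) \frac{1}{139530} + \frac{175724}{5817 \cdot \frac{1}{271721} \left(- \frac{1}{387956}\right)} = - \frac{426949}{139530} + \frac{175724}{\frac{5817}{271721} \left(- \frac{1}{387956}\right)} = - \frac{426949}{139530} + \frac{175724}{- \frac{5817}{105415792276}} = - \frac{426949}{139530} + 175724 \left(- \frac{105415792276}{5817}\right) = - \frac{426949}{139530} - \frac{18524084681907824}{5817} = - \frac{287185059518786916117}{90182890}$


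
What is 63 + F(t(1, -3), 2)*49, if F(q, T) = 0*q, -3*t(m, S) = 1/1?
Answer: 63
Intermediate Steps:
t(m, S) = -⅓ (t(m, S) = -⅓/1 = -⅓*1 = -⅓)
F(q, T) = 0
63 + F(t(1, -3), 2)*49 = 63 + 0*49 = 63 + 0 = 63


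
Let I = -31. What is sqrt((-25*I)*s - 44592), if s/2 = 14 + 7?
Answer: 3*I*sqrt(1338) ≈ 109.74*I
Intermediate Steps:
s = 42 (s = 2*(14 + 7) = 2*21 = 42)
sqrt((-25*I)*s - 44592) = sqrt(-25*(-31)*42 - 44592) = sqrt(775*42 - 44592) = sqrt(32550 - 44592) = sqrt(-12042) = 3*I*sqrt(1338)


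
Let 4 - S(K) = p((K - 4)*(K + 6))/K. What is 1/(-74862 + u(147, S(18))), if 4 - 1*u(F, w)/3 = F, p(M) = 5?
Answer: -1/75291 ≈ -1.3282e-5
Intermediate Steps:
S(K) = 4 - 5/K
u(F, w) = 12 - 3*F
1/(-74862 + u(147, S(18))) = 1/(-74862 + (12 - 3*147)) = 1/(-74862 + (12 - 441)) = 1/(-74862 - 429) = 1/(-75291) = -1/75291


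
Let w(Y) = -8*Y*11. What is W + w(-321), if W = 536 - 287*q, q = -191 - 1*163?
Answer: 130382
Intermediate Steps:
q = -354 (q = -191 - 163 = -354)
w(Y) = -88*Y
W = 102134 (W = 536 - 287*(-354) = 536 + 101598 = 102134)
W + w(-321) = 102134 - 88*(-321) = 102134 + 28248 = 130382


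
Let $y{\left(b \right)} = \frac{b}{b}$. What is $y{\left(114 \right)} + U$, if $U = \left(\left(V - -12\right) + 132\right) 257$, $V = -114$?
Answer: $7711$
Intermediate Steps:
$y{\left(b \right)} = 1$
$U = 7710$ ($U = \left(\left(-114 - -12\right) + 132\right) 257 = \left(\left(-114 + \left(-58 + 70\right)\right) + 132\right) 257 = \left(\left(-114 + 12\right) + 132\right) 257 = \left(-102 + 132\right) 257 = 30 \cdot 257 = 7710$)
$y{\left(114 \right)} + U = 1 + 7710 = 7711$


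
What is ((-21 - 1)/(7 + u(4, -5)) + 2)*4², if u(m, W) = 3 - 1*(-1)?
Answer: 0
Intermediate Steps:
u(m, W) = 4 (u(m, W) = 3 + 1 = 4)
((-21 - 1)/(7 + u(4, -5)) + 2)*4² = ((-21 - 1)/(7 + 4) + 2)*4² = (-22/11 + 2)*16 = (-22*1/11 + 2)*16 = (-2 + 2)*16 = 0*16 = 0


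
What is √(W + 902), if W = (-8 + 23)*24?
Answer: √1262 ≈ 35.525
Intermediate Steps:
W = 360 (W = 15*24 = 360)
√(W + 902) = √(360 + 902) = √1262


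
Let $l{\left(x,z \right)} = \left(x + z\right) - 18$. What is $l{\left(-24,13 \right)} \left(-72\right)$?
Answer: $2088$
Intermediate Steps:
$l{\left(x,z \right)} = -18 + x + z$
$l{\left(-24,13 \right)} \left(-72\right) = \left(-18 - 24 + 13\right) \left(-72\right) = \left(-29\right) \left(-72\right) = 2088$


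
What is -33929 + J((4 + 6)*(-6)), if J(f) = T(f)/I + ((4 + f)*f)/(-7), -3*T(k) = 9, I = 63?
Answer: -722590/21 ≈ -34409.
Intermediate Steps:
T(k) = -3 (T(k) = -⅓*9 = -3)
J(f) = -1/21 - f*(4 + f)/7 (J(f) = -3/63 + ((4 + f)*f)/(-7) = -3*1/63 + (f*(4 + f))*(-⅐) = -1/21 - f*(4 + f)/7)
-33929 + J((4 + 6)*(-6)) = -33929 + (-1/21 - (4 + 6)*(-6)*(4 + (4 + 6)*(-6))/7) = -33929 + (-1/21 - 10*(-6)*(4 + 10*(-6))/7) = -33929 + (-1/21 - ⅐*(-60)*(4 - 60)) = -33929 + (-1/21 - ⅐*(-60)*(-56)) = -33929 + (-1/21 - 480) = -33929 - 10081/21 = -722590/21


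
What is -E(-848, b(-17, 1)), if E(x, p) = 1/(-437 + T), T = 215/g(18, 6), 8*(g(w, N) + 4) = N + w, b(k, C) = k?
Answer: 1/652 ≈ 0.0015337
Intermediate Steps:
g(w, N) = -4 + N/8 + w/8 (g(w, N) = -4 + (N + w)/8 = -4 + (N/8 + w/8) = -4 + N/8 + w/8)
T = -215 (T = 215/(-4 + (⅛)*6 + (⅛)*18) = 215/(-4 + ¾ + 9/4) = 215/(-1) = 215*(-1) = -215)
E(x, p) = -1/652 (E(x, p) = 1/(-437 - 215) = 1/(-652) = -1/652)
-E(-848, b(-17, 1)) = -1*(-1/652) = 1/652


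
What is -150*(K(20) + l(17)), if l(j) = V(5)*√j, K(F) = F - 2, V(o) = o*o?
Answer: -2700 - 3750*√17 ≈ -18162.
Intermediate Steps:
V(o) = o²
K(F) = -2 + F
l(j) = 25*√j (l(j) = 5²*√j = 25*√j)
-150*(K(20) + l(17)) = -150*((-2 + 20) + 25*√17) = -150*(18 + 25*√17) = -2700 - 3750*√17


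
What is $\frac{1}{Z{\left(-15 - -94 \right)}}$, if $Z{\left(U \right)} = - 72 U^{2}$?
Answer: $- \frac{1}{449352} \approx -2.2254 \cdot 10^{-6}$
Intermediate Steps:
$\frac{1}{Z{\left(-15 - -94 \right)}} = \frac{1}{\left(-72\right) \left(-15 - -94\right)^{2}} = \frac{1}{\left(-72\right) \left(-15 + 94\right)^{2}} = \frac{1}{\left(-72\right) 79^{2}} = \frac{1}{\left(-72\right) 6241} = \frac{1}{-449352} = - \frac{1}{449352}$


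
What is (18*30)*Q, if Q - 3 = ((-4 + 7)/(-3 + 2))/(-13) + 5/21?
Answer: 170460/91 ≈ 1873.2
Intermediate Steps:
Q = 947/273 (Q = 3 + (((-4 + 7)/(-3 + 2))/(-13) + 5/21) = 3 + ((3/(-1))*(-1/13) + 5*(1/21)) = 3 + ((3*(-1))*(-1/13) + 5/21) = 3 + (-3*(-1/13) + 5/21) = 3 + (3/13 + 5/21) = 3 + 128/273 = 947/273 ≈ 3.4689)
(18*30)*Q = (18*30)*(947/273) = 540*(947/273) = 170460/91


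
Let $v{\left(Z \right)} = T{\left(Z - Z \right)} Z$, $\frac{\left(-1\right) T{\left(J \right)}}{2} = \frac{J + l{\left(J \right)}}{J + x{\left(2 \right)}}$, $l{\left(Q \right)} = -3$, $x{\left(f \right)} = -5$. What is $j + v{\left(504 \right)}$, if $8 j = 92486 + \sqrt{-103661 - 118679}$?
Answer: $\frac{219119}{20} + \frac{i \sqrt{55585}}{4} \approx 10956.0 + 58.941 i$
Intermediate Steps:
$T{\left(J \right)} = - \frac{2 \left(-3 + J\right)}{-5 + J}$ ($T{\left(J \right)} = - 2 \frac{J - 3}{J - 5} = - 2 \frac{-3 + J}{-5 + J} = - \frac{2 \left(-3 + J\right)}{-5 + J}$)
$v{\left(Z \right)} = - \frac{6 Z}{5}$ ($v{\left(Z \right)} = \frac{2 \left(3 - \left(Z - Z\right)\right)}{-5 + \left(Z - Z\right)} Z = \frac{2 \left(3 - 0\right)}{-5 + 0} Z = \frac{2 \left(3 + 0\right)}{-5} Z = 2 \left(- \frac{1}{5}\right) 3 Z = - \frac{6 Z}{5}$)
$j = \frac{46243}{4} + \frac{i \sqrt{55585}}{4}$ ($j = \frac{92486 + \sqrt{-103661 - 118679}}{8} = \frac{92486 + \sqrt{-222340}}{8} = \frac{92486 + 2 i \sqrt{55585}}{8} = \frac{46243}{4} + \frac{i \sqrt{55585}}{4} \approx 11561.0 + 58.941 i$)
$j + v{\left(504 \right)} = \left(\frac{46243}{4} + \frac{i \sqrt{55585}}{4}\right) - \frac{3024}{5} = \frac{219119}{20} + \frac{i \sqrt{55585}}{4}$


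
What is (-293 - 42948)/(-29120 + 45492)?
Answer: -43241/16372 ≈ -2.6412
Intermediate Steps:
(-293 - 42948)/(-29120 + 45492) = -43241/16372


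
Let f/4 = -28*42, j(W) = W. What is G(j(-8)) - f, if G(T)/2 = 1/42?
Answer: 98785/21 ≈ 4704.0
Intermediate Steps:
G(T) = 1/21 (G(T) = 2/42 = 2*(1/42) = 1/21)
f = -4704 (f = 4*(-28*42) = 4*(-1176) = -4704)
G(j(-8)) - f = 1/21 - 1*(-4704) = 1/21 + 4704 = 98785/21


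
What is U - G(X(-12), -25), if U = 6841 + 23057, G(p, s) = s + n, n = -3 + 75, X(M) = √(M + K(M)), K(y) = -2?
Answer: 29851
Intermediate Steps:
X(M) = √(-2 + M) (X(M) = √(M - 2) = √(-2 + M))
n = 72
G(p, s) = 72 + s (G(p, s) = s + 72 = 72 + s)
U = 29898
U - G(X(-12), -25) = 29898 - (72 - 25) = 29898 - 1*47 = 29898 - 47 = 29851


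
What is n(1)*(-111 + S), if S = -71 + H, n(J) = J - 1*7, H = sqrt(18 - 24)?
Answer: 1092 - 6*I*sqrt(6) ≈ 1092.0 - 14.697*I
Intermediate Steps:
H = I*sqrt(6) (H = sqrt(-6) = I*sqrt(6) ≈ 2.4495*I)
n(J) = -7 + J (n(J) = J - 7 = -7 + J)
S = -71 + I*sqrt(6) ≈ -71.0 + 2.4495*I
n(1)*(-111 + S) = (-7 + 1)*(-111 + (-71 + I*sqrt(6))) = -6*(-182 + I*sqrt(6)) = 1092 - 6*I*sqrt(6)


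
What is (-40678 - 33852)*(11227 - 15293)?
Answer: 303038980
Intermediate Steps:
(-40678 - 33852)*(11227 - 15293) = -74530*(-4066) = 303038980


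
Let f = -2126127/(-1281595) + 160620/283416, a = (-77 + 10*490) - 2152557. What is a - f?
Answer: -189531214277107/88246970 ≈ -2.1477e+6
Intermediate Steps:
a = -2147734 (a = (-77 + 4900) - 2152557 = 4823 - 2152557 = -2147734)
f = 196411127/88246970 (f = -2126127*(-1/1281595) + 160620*(1/283416) = 2126127/1281595 + 13385/23618 = 196411127/88246970 ≈ 2.2257)
a - f = -2147734 - 1*196411127/88246970 = -2147734 - 196411127/88246970 = -189531214277107/88246970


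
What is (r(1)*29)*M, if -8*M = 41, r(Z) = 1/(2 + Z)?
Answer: -1189/24 ≈ -49.542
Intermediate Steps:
M = -41/8 (M = -1/8*41 = -41/8 ≈ -5.1250)
(r(1)*29)*M = (29/(2 + 1))*(-41/8) = (29/3)*(-41/8) = -1189/24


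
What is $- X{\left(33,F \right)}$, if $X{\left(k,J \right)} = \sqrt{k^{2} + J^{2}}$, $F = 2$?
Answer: $- \sqrt{1093} \approx -33.061$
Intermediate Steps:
$X{\left(k,J \right)} = \sqrt{J^{2} + k^{2}}$
$- X{\left(33,F \right)} = - \sqrt{2^{2} + 33^{2}} = - \sqrt{4 + 1089} = - \sqrt{1093}$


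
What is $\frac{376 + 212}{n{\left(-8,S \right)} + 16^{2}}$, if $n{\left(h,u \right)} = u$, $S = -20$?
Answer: $\frac{147}{59} \approx 2.4915$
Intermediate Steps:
$\frac{376 + 212}{n{\left(-8,S \right)} + 16^{2}} = \frac{376 + 212}{-20 + 16^{2}} = \frac{588}{-20 + 256} = \frac{588}{236} = 588 \cdot \frac{1}{236} = \frac{147}{59}$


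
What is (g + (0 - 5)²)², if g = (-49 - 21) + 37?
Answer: 64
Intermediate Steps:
g = -33 (g = -70 + 37 = -33)
(g + (0 - 5)²)² = (-33 + (0 - 5)²)² = (-33 + (-5)²)² = (-33 + 25)² = (-8)² = 64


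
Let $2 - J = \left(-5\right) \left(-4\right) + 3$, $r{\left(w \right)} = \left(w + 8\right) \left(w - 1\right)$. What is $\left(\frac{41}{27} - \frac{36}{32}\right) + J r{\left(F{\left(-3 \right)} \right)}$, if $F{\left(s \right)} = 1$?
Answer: $\frac{85}{216} \approx 0.39352$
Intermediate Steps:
$r{\left(w \right)} = \left(-1 + w\right) \left(8 + w\right)$ ($r{\left(w \right)} = \left(8 + w\right) \left(-1 + w\right) = \left(-1 + w\right) \left(8 + w\right)$)
$J = -21$ ($J = 2 - \left(\left(-5\right) \left(-4\right) + 3\right) = 2 - \left(20 + 3\right) = 2 - 23 = -21$)
$\left(\frac{41}{27} - \frac{36}{32}\right) + J r{\left(F{\left(-3 \right)} \right)} = \left(\frac{41}{27} - \frac{36}{32}\right) - 21 \left(-8 + 1^{2} + 7 \cdot 1\right) = \left(41 \cdot \frac{1}{27} - \frac{9}{8}\right) - 21 \left(-8 + 1 + 7\right) = \left(\frac{41}{27} - \frac{9}{8}\right) - 0 = \frac{85}{216} + 0 = \frac{85}{216}$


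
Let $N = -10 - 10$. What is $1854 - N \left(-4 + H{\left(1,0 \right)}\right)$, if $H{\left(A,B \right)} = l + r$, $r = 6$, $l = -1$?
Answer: $1874$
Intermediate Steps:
$N = -20$
$H{\left(A,B \right)} = 5$ ($H{\left(A,B \right)} = -1 + 6 = 5$)
$1854 - N \left(-4 + H{\left(1,0 \right)}\right) = 1854 - - 20 \left(-4 + 5\right) = 1854 - \left(-20\right) 1 = 1854 - -20 = 1854 + 20 = 1874$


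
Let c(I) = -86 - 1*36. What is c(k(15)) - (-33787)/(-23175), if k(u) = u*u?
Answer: -2861137/23175 ≈ -123.46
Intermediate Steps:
k(u) = u**2
c(I) = -122 (c(I) = -86 - 36 = -122)
c(k(15)) - (-33787)/(-23175) = -122 - (-33787)/(-23175) = -122 - (-33787)*(-1)/23175 = -122 - 1*33787/23175 = -122 - 33787/23175 = -2861137/23175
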